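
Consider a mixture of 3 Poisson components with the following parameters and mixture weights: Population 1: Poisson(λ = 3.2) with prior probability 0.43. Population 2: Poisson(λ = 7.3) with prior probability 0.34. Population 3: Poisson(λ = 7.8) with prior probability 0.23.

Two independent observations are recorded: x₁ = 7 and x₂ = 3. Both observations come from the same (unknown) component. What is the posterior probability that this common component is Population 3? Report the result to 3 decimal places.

By Bayes' theorem, P(k | x) = π_k f_k(x) / Σ_j π_j f_j(x).
Since both observations come from the same component, the likelihood for component k is f_k(x₁)·f_k(x₂).
  p_1 = [0.0277893] × [0.222616] = 0.00618633
  p_2 = [0.148074] × [0.0437993] = 0.00648556
  p_3 = [0.142802] × [0.0324068] = 0.00462775
Unnormalised posteriors:
  π_1·p_1 = 0.43 × 0.00618633 = 0.00266012
  π_2·p_2 = 0.34 × 0.00648556 = 0.00220509
  π_3·p_3 = 0.23 × 0.00462775 = 0.00106438
Normaliser: 0.00266012 + 0.00220509 + 0.00106438 = 0.0059296
Responsibility of Population 3: 0.00106438 / 0.0059296 ≈ 0.180

0.180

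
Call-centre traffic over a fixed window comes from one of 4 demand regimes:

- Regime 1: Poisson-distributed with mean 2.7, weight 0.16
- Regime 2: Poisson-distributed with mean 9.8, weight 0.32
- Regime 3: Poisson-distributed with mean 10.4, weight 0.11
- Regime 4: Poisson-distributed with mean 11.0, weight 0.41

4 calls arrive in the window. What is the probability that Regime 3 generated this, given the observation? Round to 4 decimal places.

0.0448

Posterior ∝ prior × likelihood, so P(k | x) ∝ π_k f_k(x); normalise over all components.
Component likelihoods at x = 4 calls:
  f_1 = e^(−2.7)·2.7^4/4! = 0.148816
  f_2 = e^(−9.8)·9.8^4/4! = 0.0213112
  f_3 = e^(−10.4)·10.4^4/4! = 0.014834
  f_4 = e^(−11.0)·11.0^4/4! = 0.0101887
Prior × likelihood for each component:
  π_1·f_1 = 0.16 × 0.148816 = 0.0238105
  π_2·f_2 = 0.32 × 0.0213112 = 0.00681957
  π_3·f_3 = 0.11 × 0.014834 = 0.00163174
  π_4·f_4 = 0.41 × 0.0101887 = 0.00417738
Marginal: 0.0238105 + 0.00681957 + 0.00163174 + 0.00417738 = 0.0364392
P(Regime 3 | data) ≈ 0.0448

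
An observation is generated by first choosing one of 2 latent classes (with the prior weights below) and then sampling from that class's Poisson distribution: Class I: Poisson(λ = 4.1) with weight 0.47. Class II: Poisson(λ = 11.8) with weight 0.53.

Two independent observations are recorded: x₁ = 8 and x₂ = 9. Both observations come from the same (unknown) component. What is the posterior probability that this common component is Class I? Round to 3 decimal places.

0.064

P(component k | x) = w_k·f_k(x) / marginal(x), where marginal(x) = Σ_j w_j·f_j(x).
Since both observations come from the same component, the likelihood for component k is f_k(x₁)·f_k(x₂).
  p_I = [e^(−4.1)·4.1^8/8! = 0.0328203] × [0.0149515] = 0.000490713
  p_II = [e^(−11.8)·11.8^8/8! = 0.0699617] × [0.0917276] = 0.00641742
Unnormalised posteriors:
  w_I·p_I = 0.47 × 0.000490713 = 0.000230635
  w_II·p_II = 0.53 × 0.00641742 = 0.00340124
Evidence: 0.000230635 + 0.00340124 = 0.00363187
So the posterior for Class I is 0.000230635 / 0.00363187 ≈ 0.064.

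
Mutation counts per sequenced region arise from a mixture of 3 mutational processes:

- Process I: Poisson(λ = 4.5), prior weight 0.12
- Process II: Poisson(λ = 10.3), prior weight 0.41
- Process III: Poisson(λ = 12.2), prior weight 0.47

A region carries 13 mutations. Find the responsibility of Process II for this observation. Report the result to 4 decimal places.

0.3921

Posterior ∝ prior × likelihood, so P(k | x) ∝ w_k f_k(x); normalise over all components.
Poisson probabilities:
  p_I = e^(−4.5)·4.5^13/13! = 0.00055355
  p_II = e^(−10.3)·10.3^13/13! = 0.0793178
  p_III = e^(−12.2)·12.2^13/13! = 0.107153
Weight by the priors:
  w_I·p_I = 0.12 × 0.00055355 = 6.64261e-05
  w_II·p_II = 0.41 × 0.0793178 = 0.0325203
  w_III·p_III = 0.47 × 0.107153 = 0.050362
Denominator: 6.64261e-05 + 0.0325203 + 0.050362 = 0.0829487
P(Process II | the observation) = 0.0325203 / 0.0829487 ≈ 0.3921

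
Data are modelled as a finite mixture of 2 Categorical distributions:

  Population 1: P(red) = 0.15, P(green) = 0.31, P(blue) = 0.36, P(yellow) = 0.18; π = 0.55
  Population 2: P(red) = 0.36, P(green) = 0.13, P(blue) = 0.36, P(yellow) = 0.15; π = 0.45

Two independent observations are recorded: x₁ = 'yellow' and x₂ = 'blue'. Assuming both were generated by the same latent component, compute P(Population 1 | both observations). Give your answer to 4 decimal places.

P(component k | x) = π_k·f_k(x) / marginal(x), where marginal(x) = Σ_j π_j·f_j(x).
Since both observations come from the same component, the likelihood for component k is f_k(x₁)·f_k(x₂).
  p_1 = [0.18] × [0.36] = 0.0648
  p_2 = [0.15] × [0.36] = 0.054
Unnormalised posteriors:
  π_1·p_1 = 0.55 × 0.0648 = 0.03564
  π_2·p_2 = 0.45 × 0.054 = 0.0243
Evidence: 0.03564 + 0.0243 = 0.05994
P(Population 1 | data) = 0.03564 / 0.05994 ≈ 0.5946

0.5946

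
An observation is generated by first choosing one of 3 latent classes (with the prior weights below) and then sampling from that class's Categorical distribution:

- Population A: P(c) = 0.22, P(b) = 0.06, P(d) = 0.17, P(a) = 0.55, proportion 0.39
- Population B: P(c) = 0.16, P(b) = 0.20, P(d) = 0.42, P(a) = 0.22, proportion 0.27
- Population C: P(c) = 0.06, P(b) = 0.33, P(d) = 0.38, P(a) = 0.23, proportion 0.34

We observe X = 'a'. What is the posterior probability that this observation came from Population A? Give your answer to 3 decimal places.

0.609

The responsibility of component k is P(Z=k) f_k(x) divided by Σ_j P(Z=j) f_j(x).
Categorical probabilities:
  L_A = P(a | comp) = 0.55
  L_B = P(a | comp) = 0.22
  L_C = P(a | comp) = 0.23
Unnormalised posteriors:
  P(Z=A)·L_A = 0.39 × 0.55 = 0.2145
  P(Z=B)·L_B = 0.27 × 0.22 = 0.0594
  P(Z=C)·L_C = 0.34 × 0.23 = 0.0782
Denominator: 0.2145 + 0.0594 + 0.0782 = 0.3521
P(Population A | 'a') ≈ 0.609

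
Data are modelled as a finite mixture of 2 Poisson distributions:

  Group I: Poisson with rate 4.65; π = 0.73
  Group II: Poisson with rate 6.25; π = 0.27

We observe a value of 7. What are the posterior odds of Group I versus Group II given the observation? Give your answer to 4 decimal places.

Posterior odds = (π_i f_i(x)) / (π_j f_j(x)); the normalising sum cancels.
Poisson probabilities:
  L_I = e^(−4.65)·4.65^7/7! = 0.0891807
  L_II = e^(−6.25)·6.25^7/7! = 0.142689
Odds = (0.73/0.27) × (0.0891807/0.142689) = 2.7037 × 0.625002 ≈ 1.6898

1.6898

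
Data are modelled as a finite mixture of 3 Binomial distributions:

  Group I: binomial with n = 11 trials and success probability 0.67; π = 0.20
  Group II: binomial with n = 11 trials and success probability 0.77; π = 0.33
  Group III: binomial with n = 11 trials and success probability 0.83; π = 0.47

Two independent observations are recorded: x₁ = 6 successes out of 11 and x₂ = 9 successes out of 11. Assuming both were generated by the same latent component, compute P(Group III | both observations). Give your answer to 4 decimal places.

P(component k | x) = π_k·f_k(x) / marginal(x), where marginal(x) = Σ_j π_j·f_j(x).
Since both observations come from the same component, the likelihood for component k is f_k(x₁)·f_k(x₂).
  f_I = [0.163554] × [0.162954] = 0.0266517
  f_II = [0.0619763] × [0.276844] = 0.0171578
  f_III = [0.0214464] × [0.297142] = 0.00637263
Prior × likelihood for each component:
  π_I·f_I = 0.20 × 0.0266517 = 0.00533033
  π_II·f_II = 0.33 × 0.0171578 = 0.00566206
  π_III·f_III = 0.47 × 0.00637263 = 0.00299513
Evidence: 0.00533033 + 0.00566206 + 0.00299513 = 0.0139875
P(Group III | x₁,x₂) ≈ 0.2141

0.2141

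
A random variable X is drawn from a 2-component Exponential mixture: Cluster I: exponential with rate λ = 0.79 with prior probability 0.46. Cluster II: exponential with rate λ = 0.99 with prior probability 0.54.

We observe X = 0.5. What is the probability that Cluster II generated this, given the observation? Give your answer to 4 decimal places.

Posterior ∝ prior × likelihood, so P(k | x) ∝ w_k f_k(x); normalise over all components.
Exponential densities:
  p_I = 0.79·e^(−0.79·0.5) = 0.79·e^(−0.3950) = 0.532207
  p_II = 0.99·e^(−0.99·0.5) = 0.99·e^(−0.4950) = 0.603475
Unnormalised posteriors:
  w_I·p_I = 0.46 × 0.532207 = 0.244815
  w_II·p_II = 0.54 × 0.603475 = 0.325877
Sum: 0.244815 + 0.325877 = 0.570692
P(Cluster II | the observation) ≈ 0.5710

0.5710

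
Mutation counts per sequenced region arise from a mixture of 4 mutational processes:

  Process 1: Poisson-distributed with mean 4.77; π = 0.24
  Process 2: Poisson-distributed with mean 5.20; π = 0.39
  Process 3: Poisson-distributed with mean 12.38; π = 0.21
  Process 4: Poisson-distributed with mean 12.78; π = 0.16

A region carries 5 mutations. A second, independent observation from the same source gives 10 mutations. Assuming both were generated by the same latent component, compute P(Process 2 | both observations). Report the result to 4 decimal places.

Posterior ∝ prior × likelihood, so P(k | x) ∝ P(Z=k) f_k(x); normalise over all components.
Since both observations come from the same component, the likelihood for component k is f_k(x₁)·f_k(x₂).
  L_1 = [0.174512] × [0.0142507] = 0.00248692
  L_2 = [0.174785] × [0.0219755] = 0.00384099
  L_3 = [0.0101825] × [0.0979214] = 0.000997089
  L_4 = [0.00800183] × [0.0902115] = 0.000721858
Prior × likelihood for each component:
  P(Z=1)·L_1 = 0.24 × 0.00248692 = 0.000596861
  P(Z=2)·L_2 = 0.39 × 0.00384099 = 0.00149799
  P(Z=3)·L_3 = 0.21 × 0.000997089 = 0.000209389
  P(Z=4)·L_4 = 0.16 × 0.000721858 = 0.000115497
Evidence: 0.000596861 + 0.00149799 + 0.000209389 + 0.000115497 = 0.00241973
P(Process 2 | x) ≈ 0.6191

0.6191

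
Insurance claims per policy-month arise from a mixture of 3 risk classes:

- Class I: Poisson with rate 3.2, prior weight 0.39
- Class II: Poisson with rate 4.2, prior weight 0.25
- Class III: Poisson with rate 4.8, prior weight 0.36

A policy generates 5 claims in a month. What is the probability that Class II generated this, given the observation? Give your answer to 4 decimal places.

Posterior ∝ prior × likelihood, so P(k | x) ∝ π_k f_k(x); normalise over all components.
Evaluate each component's likelihood at the observed value:
  f_I = e^(−3.2)·3.2^5/5! = 0.113979
  f_II = e^(−4.2)·4.2^5/5! = 0.163316
  f_III = e^(−4.8)·4.8^5/5! = 0.174748
Prior × likelihood for each component:
  π_I·f_I = 0.39 × 0.113979 = 0.044452
  π_II·f_II = 0.25 × 0.163316 = 0.040829
  π_III·f_III = 0.36 × 0.174748 = 0.0629092
Denominator: 0.044452 + 0.040829 + 0.0629092 = 0.14819
Responsibility of Class II: 0.040829 / 0.14819 ≈ 0.2755

0.2755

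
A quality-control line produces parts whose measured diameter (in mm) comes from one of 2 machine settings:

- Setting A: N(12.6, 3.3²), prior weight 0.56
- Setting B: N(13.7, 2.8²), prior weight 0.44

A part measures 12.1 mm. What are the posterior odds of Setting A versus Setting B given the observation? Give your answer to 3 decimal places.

1.257

Since P(k|x) ∝ π_k f_k(x), the posterior odds are π_i f_i(x) / (π_j f_j(x)).
Component likelihoods at x = 12.1 mm:
  L_A = 0.119512
  L_B = 0.121017
0.0669267 / 0.0532475 ≈ 1.257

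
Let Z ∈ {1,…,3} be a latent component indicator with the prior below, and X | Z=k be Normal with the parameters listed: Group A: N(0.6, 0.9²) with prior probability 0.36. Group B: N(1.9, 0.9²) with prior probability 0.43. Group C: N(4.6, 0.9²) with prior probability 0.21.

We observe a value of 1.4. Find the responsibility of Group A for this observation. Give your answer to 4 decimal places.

0.3966

P(component k | x) = π_k·f_k(x) / marginal(x), where marginal(x) = Σ_j π_j·f_j(x).
Component likelihoods at x = 1.4:
  L_A = (1/(0.9·√(2π)))·exp(−(1.4−0.6)²/(2·0.9²)) = 0.443269·exp(-0.39506) = 0.298603
  L_B = (1/(0.9·√(2π)))·exp(−(1.4−1.9)²/(2·0.9²)) = 0.443269·exp(-0.15432) = 0.37988
  L_C = (1/(0.9·√(2π)))·exp(−(1.4−4.6)²/(2·0.9²)) = 0.443269·exp(-6.32099) = 0.000797072
Weight by the priors:
  π_A·L_A = 0.36 × 0.298603 = 0.107497
  π_B·L_B = 0.43 × 0.37988 = 0.163349
  π_C·L_C = 0.21 × 0.000797072 = 0.000167385
Evidence: 0.107497 + 0.163349 + 0.000167385 = 0.271013
P(Group A | the observation) = 0.107497 / 0.271013 ≈ 0.3966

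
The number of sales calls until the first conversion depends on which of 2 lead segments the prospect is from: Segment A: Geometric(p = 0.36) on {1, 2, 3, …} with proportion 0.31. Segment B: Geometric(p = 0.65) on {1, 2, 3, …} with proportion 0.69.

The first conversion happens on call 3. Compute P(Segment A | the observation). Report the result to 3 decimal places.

Apply Bayes' rule: the posterior for each component is proportional to its prior times its likelihood at x.
Evaluate each component's likelihood at the observed value:
  p_A = 0.147456
  p_B = 0.079625
Unnormalised posteriors:
  π_A·p_A = 0.31 × 0.147456 = 0.0457114
  π_B·p_B = 0.69 × 0.079625 = 0.0549412
Denominator: 0.0457114 + 0.0549412 = 0.100653
P(Segment A | data) = 0.0457114 / 0.100653 ≈ 0.454

0.454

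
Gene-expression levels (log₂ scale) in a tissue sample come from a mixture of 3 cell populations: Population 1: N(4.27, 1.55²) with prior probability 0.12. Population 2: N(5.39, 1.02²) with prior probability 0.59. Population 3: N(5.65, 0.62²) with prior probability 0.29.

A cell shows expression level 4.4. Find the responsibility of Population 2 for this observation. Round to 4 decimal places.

0.7229

Posterior ∝ prior × likelihood, so P(k | x) ∝ w_k f_k(x); normalise over all components.
Evaluate each component's likelihood at the observed value:
  f_1 = (1/(1.55·√(2π)))·exp(−(4.4−4.27)²/(2·1.55²)) = 0.257382·exp(-0.00352) = 0.256478
  f_2 = (1/(1.02·√(2π)))·exp(−(4.4−5.39)²/(2·1.02²)) = 0.391120·exp(-0.47102) = 0.244201
  f_3 = (1/(0.62·√(2π)))·exp(−(4.4−5.65)²/(2·0.62²)) = 0.643455·exp(-2.03239) = 0.084307
Weight by the priors:
  w_1·f_1 = 0.12 × 0.256478 = 0.0307774
  w_2·f_2 = 0.59 × 0.244201 = 0.144079
  w_3·f_3 = 0.29 × 0.084307 = 0.024449
Denominator: 0.0307774 + 0.144079 + 0.024449 = 0.199305
P(Population 2 | x) ≈ 0.7229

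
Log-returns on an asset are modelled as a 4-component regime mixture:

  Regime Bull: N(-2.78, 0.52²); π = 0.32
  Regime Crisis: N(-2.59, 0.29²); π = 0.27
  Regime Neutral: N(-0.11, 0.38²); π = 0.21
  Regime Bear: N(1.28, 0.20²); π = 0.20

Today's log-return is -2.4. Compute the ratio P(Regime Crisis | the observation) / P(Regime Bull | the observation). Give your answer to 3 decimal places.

1.594

Only the two components matter; the odds are (π_i f_i(x)) / (π_j f_j(x)).
Component likelihoods at x = -2.4:
  p_Bull = 0.587415
  p_Crisis = 1.10994
  p_Neutral = 1.36491e-08
  p_Bear = 6.06052e-74
Posterior odds = (π_Crisis·p_Crisis) / (π_Bull·p_Bull) = (0.27·1.10994) / (0.32·0.587415) = 0.299685 / 0.187973 ≈ 1.594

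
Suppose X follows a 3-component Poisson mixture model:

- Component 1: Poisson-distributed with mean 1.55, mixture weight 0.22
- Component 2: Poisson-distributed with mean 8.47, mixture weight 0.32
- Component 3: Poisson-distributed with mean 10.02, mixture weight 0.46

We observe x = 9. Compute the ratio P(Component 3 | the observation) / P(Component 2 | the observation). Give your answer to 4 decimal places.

Posterior odds = (π_i f_i(x)) / (π_j f_j(x)); the normalising sum cancels.
Component likelihoods at x = 9:
  f_1 = e^(−1.55)·1.55^9/9! = 3.02041e-05
  f_2 = e^(−8.47)·8.47^9/9! = 0.129632
  f_3 = e^(−10.02)·10.02^9/9! = 0.124858
Odds = (0.46/0.32) × (0.124858/0.129632) = 1.4375 × 0.963169 ≈ 1.3846

1.3846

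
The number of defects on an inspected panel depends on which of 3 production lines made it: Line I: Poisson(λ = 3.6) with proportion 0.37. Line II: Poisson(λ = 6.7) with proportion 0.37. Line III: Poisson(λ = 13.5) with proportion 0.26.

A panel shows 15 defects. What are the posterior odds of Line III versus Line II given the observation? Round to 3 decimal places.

28.672

The posterior odds equal the prior odds times the likelihood ratio: (π_i/π_j)·(f_i(x)/f_j(x)).
Component likelihoods at x = 15 defects:
  f_I = 4.61932e-06
  f_II = 0.00231659
  f_III = 0.0945217
0.0245756 / 0.000857139 ≈ 28.672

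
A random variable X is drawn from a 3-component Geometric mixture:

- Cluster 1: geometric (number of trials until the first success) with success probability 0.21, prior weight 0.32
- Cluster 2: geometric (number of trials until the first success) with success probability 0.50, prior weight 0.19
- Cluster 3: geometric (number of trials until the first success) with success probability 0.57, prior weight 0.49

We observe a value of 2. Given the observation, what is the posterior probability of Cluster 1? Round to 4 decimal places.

0.2406

Apply Bayes' rule: the posterior for each component is proportional to its prior times its likelihood at x.
Component likelihoods at x = 2:
  p_1 = 0.1659
  p_2 = 0.25
  p_3 = 0.2451
Prior × likelihood for each component:
  P(Z=1)·p_1 = 0.32 × 0.1659 = 0.053088
  P(Z=2)·p_2 = 0.19 × 0.25 = 0.0475
  P(Z=3)·p_3 = 0.49 × 0.2451 = 0.120099
Evidence: 0.053088 + 0.0475 + 0.120099 = 0.220687
P(Cluster 1 | 2) = 0.053088 / 0.220687 ≈ 0.2406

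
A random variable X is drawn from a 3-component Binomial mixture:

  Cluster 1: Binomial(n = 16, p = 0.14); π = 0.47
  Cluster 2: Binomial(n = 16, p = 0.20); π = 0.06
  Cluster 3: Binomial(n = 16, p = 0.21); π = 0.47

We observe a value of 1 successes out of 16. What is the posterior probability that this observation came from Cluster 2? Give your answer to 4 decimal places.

The responsibility of component k is π_k f_k(x) divided by Σ_j π_j f_j(x).
Component likelihoods at x = 1 successes out of 16:
  L_1 = C(16,1)·0.14^1·0.86^15 = 16·0.14·0.104106 = 0.233198
  L_2 = C(16,1)·0.20^1·0.80^15 = 16·0.2·0.0351844 = 0.11259
  L_3 = C(16,1)·0.21^1·0.79^15 = 16·0.21·0.0291344 = 0.0978916
Unnormalised posteriors:
  π_1·L_1 = 0.47 × 0.233198 = 0.109603
  π_2·L_2 = 0.06 × 0.11259 = 0.0067554
  π_3·L_3 = 0.47 × 0.0978916 = 0.0460091
Sum: 0.109603 + 0.0067554 + 0.0460091 = 0.162368
P(Cluster 2 | data) = 0.0067554 / 0.162368 ≈ 0.0416

0.0416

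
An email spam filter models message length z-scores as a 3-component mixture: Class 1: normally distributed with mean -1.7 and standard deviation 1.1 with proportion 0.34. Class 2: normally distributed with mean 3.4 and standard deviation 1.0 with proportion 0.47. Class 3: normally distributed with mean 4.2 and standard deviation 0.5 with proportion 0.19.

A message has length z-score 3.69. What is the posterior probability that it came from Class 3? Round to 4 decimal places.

0.3339

The responsibility of component k is w_k f_k(x) divided by Σ_j w_j f_j(x).
Evaluate each component's likelihood at the observed value:
  f_1 = 2.21724e-06
  f_2 = 0.382515
  f_3 = 0.474264
Weight by the priors:
  w_1·f_1 = 0.34 × 2.21724e-06 = 7.53861e-07
  w_2·f_2 = 0.47 × 0.382515 = 0.179782
  w_3·f_3 = 0.19 × 0.474264 = 0.0901101
Sum: 7.53861e-07 + 0.179782 + 0.0901101 = 0.269893
P(Class 3 | the observation) ≈ 0.3339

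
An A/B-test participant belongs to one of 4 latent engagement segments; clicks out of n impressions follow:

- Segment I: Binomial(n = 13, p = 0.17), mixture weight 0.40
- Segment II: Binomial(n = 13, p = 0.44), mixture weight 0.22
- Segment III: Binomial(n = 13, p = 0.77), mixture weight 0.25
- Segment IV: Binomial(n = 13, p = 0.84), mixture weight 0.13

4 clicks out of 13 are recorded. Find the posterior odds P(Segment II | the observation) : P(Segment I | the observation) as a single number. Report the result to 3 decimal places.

0.715

The posterior odds equal the prior odds times the likelihood ratio: (w_i/w_j)·(f_i(x)/f_j(x)).
Component likelihoods at x = 4 clicks out of 13:
  f_I = C(13,4)·0.17^4·0.83^9 = 715·0.00083521·0.18694 = 0.111636
  f_II = C(13,4)·0.44^4·0.56^9 = 715·0.037481·0.00541617 = 0.145147
  f_III = C(13,4)·0.77^4·0.23^9 = 715·0.35153·1.80115e-06 = 0.000452709
  f_IV = C(13,4)·0.84^4·0.16^9 = 715·0.497871·6.87195e-08 = 2.44626e-05
Posterior odds = (w_II·f_II) / (w_I·f_I) = (0.22·0.145147) / (0.40·0.111636) = 0.0319324 / 0.0446544 ≈ 0.715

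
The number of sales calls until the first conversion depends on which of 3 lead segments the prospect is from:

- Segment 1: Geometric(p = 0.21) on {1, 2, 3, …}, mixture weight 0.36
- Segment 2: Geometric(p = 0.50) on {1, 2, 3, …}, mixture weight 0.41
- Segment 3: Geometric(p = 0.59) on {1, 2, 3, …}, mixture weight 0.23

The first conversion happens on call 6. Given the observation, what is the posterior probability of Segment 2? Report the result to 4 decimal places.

The responsibility of component k is P(Z=k) f_k(x) divided by Σ_j P(Z=j) f_j(x).
Evaluate each component's likelihood at the observed value:
  p_1 = 0.0646182
  p_2 = 0.015625
  p_3 = 0.00683552
Unnormalised posteriors:
  P(Z=1)·p_1 = 0.36 × 0.0646182 = 0.0232625
  P(Z=2)·p_2 = 0.41 × 0.015625 = 0.00640625
  P(Z=3)·p_3 = 0.23 × 0.00683552 = 0.00157217
Normaliser: 0.0232625 + 0.00640625 + 0.00157217 = 0.031241
So the posterior for Segment 2 is 0.00640625 / 0.031241 ≈ 0.2051.

0.2051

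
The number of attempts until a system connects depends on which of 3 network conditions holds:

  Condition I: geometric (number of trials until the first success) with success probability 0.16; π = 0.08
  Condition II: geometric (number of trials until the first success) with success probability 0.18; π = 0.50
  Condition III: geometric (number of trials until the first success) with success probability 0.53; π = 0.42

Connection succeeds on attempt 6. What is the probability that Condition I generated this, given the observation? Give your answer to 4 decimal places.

The responsibility of component k is π_k f_k(x) divided by Σ_j π_j f_j(x).
Component likelihoods at x = 6:
  p_I = 0.16·(1−0.16)^5 = 0.16·0.418212 = 0.0669139
  p_II = 0.18·(1−0.18)^5 = 0.18·0.37074 = 0.0667332
  p_III = 0.53·(1−0.53)^5 = 0.53·0.0229345 = 0.0121553
Prior × likelihood for each component:
  π_I·p_I = 0.08 × 0.0669139 = 0.00535311
  π_II·p_II = 0.50 × 0.0667332 = 0.0333666
  π_III·p_III = 0.42 × 0.0121553 = 0.00510522
Evidence: 0.00535311 + 0.0333666 + 0.00510522 = 0.0438249
P(Condition I | the observation) = 0.00535311 / 0.0438249 ≈ 0.1221

0.1221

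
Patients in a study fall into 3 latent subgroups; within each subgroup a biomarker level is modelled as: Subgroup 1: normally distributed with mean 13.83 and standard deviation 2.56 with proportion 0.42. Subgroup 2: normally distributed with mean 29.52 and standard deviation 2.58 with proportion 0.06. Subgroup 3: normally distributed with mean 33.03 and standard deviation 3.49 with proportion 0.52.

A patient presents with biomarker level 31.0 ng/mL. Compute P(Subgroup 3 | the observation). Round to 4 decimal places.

Apply Bayes' rule: the posterior for each component is proportional to its prior times its likelihood at x.
Component likelihoods at x = 31.0 ng/mL:
  f_1 = 2.65742e-11
  f_2 = 0.13117
  f_3 = 0.09652
Weight by the priors:
  P(Z=1)·f_1 = 0.42 × 2.65742e-11 = 1.11612e-11
  P(Z=2)·f_2 = 0.06 × 0.13117 = 0.0078702
  P(Z=3)·f_3 = 0.52 × 0.09652 = 0.0501904
Normaliser: 1.11612e-11 + 0.0078702 + 0.0501904 = 0.0580606
P(Subgroup 3 | the observation) = 0.0501904 / 0.0580606 ≈ 0.8644

0.8644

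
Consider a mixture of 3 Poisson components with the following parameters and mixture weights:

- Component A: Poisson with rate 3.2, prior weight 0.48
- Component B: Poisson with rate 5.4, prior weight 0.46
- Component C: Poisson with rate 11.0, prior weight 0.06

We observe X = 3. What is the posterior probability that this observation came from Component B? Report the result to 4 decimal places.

Apply Bayes' rule: the posterior for each component is proportional to its prior times its likelihood at x.
Component likelihoods at x = 3:
  p_A = e^(−3.2)·3.2^3/3! = 0.222616
  p_B = e^(−5.4)·5.4^3/3! = 0.118533
  p_C = e^(−11.0)·11.0^3/3! = 0.00370499
Weight by the priors:
  π_A·p_A = 0.48 × 0.222616 = 0.106856
  π_B·p_B = 0.46 × 0.118533 = 0.0545252
  π_C·p_C = 0.06 × 0.00370499 = 0.0002223
Evidence: 0.106856 + 0.0545252 + 0.0002223 = 0.161603
So the posterior for Component B is 0.0545252 / 0.161603 ≈ 0.3374.

0.3374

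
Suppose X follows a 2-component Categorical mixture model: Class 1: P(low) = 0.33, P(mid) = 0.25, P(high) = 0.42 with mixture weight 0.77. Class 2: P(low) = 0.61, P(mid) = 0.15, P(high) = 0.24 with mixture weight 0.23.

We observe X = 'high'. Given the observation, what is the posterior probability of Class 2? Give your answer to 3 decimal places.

0.146

Apply Bayes' rule: the posterior for each component is proportional to its prior times its likelihood at x.
Categorical probabilities:
  L_1 = P(high | comp) = 0.42
  L_2 = P(high | comp) = 0.24
Unnormalised posteriors:
  w_1·L_1 = 0.77 × 0.42 = 0.3234
  w_2·L_2 = 0.23 × 0.24 = 0.0552
Normaliser: 0.3234 + 0.0552 = 0.3786
P(Class 2 | x) = 0.0552 / 0.3786 ≈ 0.146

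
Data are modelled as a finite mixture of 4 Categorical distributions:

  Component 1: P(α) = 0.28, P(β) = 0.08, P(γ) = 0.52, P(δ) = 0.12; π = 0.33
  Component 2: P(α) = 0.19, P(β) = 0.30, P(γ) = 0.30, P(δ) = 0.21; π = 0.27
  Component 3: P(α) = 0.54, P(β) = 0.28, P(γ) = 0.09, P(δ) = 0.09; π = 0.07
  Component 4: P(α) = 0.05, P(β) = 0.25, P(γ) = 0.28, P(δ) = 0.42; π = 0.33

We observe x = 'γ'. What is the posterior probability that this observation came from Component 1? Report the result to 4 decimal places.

Posterior ∝ prior × likelihood, so P(k | x) ∝ π_k f_k(x); normalise over all components.
Categorical probabilities:
  f_1 = P(γ | comp) = 0.52
  f_2 = P(γ | comp) = 0.30
  f_3 = P(γ | comp) = 0.09
  f_4 = P(γ | comp) = 0.28
Weight by the priors:
  π_1·f_1 = 0.33 × 0.52 = 0.1716
  π_2·f_2 = 0.27 × 0.3 = 0.081
  π_3·f_3 = 0.07 × 0.09 = 0.0063
  π_4·f_4 = 0.33 × 0.28 = 0.0924
Denominator: 0.1716 + 0.081 + 0.0063 + 0.0924 = 0.3513
Responsibility of Component 1: 0.1716 / 0.3513 ≈ 0.4885

0.4885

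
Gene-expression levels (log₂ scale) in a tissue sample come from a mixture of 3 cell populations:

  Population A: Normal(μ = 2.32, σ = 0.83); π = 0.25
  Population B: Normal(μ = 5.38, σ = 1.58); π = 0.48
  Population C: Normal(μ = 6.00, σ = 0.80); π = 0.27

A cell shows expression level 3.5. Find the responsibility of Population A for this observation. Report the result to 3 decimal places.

The responsibility of component k is π_k f_k(x) divided by Σ_j π_j f_j(x).
Evaluate each component's likelihood at the observed value:
  p_A = 0.174959
  p_B = 0.124399
  p_C = 0.00377782
Weight by the priors:
  π_A·p_A = 0.25 × 0.174959 = 0.0437397
  π_B·p_B = 0.48 × 0.124399 = 0.0597114
  π_C·p_C = 0.27 × 0.00377782 = 0.00102001
Sum: 0.0437397 + 0.0597114 + 0.00102001 = 0.104471
P(Population A | 3.5) = 0.0437397 / 0.104471 ≈ 0.419

0.419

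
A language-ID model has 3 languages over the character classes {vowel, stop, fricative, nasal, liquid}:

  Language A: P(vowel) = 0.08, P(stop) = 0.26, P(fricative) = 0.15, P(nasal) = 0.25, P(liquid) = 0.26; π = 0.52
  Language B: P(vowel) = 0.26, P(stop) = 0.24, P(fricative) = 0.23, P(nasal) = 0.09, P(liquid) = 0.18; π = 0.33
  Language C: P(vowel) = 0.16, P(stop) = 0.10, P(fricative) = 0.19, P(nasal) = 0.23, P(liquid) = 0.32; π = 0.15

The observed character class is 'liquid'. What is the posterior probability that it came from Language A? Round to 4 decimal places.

0.5573

Apply Bayes' rule: the posterior for each component is proportional to its prior times its likelihood at x.
Component likelihoods at x = 'liquid':
  L_A = P(liquid | comp) = 0.26
  L_B = P(liquid | comp) = 0.18
  L_C = P(liquid | comp) = 0.32
Prior × likelihood for each component:
  P(Z=A)·L_A = 0.52 × 0.26 = 0.1352
  P(Z=B)·L_B = 0.33 × 0.18 = 0.0594
  P(Z=C)·L_C = 0.15 × 0.32 = 0.048
Denominator: 0.1352 + 0.0594 + 0.048 = 0.2426
So the posterior for Language A is 0.1352 / 0.2426 ≈ 0.5573.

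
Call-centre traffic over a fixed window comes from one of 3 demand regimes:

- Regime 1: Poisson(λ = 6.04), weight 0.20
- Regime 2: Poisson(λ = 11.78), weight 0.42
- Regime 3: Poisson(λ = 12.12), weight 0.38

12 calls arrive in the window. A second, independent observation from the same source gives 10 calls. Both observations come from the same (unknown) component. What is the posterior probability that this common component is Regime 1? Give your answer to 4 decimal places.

The responsibility of component k is π_k f_k(x) divided by Σ_j π_j f_j(x).
Since both observations come from the same component, the likelihood for component k is f_k(x₁)·f_k(x₂).
  f_1 = [e^(−6.04)·6.04^12/12! = 0.0117211] × [0.0424099] = 0.00049709
  f_2 = [e^(−11.78)·11.78^12/12! = 0.114135] × [0.108568] = 0.0123913
  f_3 = [e^(−12.12)·12.12^12/12! = 0.1143] × [0.10271] = 0.0117398
Unnormalised posteriors:
  π_1·f_1 = 0.20 × 0.00049709 = 9.94181e-05
  π_2·f_2 = 0.42 × 0.0123913 = 0.00520436
  π_3·f_3 = 0.38 × 0.0117398 = 0.00446111
Evidence: 9.94181e-05 + 0.00520436 + 0.00446111 = 0.00976489
P(Regime 1 | x₁, x₂) = 9.94181e-05 / 0.00976489 ≈ 0.0102

0.0102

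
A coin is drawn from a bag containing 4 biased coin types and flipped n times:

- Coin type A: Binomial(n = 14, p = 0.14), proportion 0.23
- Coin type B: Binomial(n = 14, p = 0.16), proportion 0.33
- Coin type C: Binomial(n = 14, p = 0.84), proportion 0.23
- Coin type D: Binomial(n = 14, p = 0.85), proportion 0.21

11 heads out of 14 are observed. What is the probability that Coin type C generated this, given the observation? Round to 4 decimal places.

0.5385

By Bayes' theorem, P(k | x) = w_k f_k(x) / Σ_j w_j f_j(x).
Binomial probabilities:
  f_A = 9.37573e-08
  f_B = 3.79541e-07
  f_C = 0.219045
  f_D = 0.205581
Weight by the priors:
  w_A·f_A = 0.23 × 9.37573e-08 = 2.15642e-08
  w_B·f_B = 0.33 × 3.79541e-07 = 1.25249e-07
  w_C·f_C = 0.23 × 0.219045 = 0.0503804
  w_D·f_D = 0.21 × 0.205581 = 0.043172
Evidence: 2.15642e-08 + 1.25249e-07 + 0.0503804 + 0.043172 = 0.0935526
P(Coin type C | the observation) = 0.0503804 / 0.0935526 ≈ 0.5385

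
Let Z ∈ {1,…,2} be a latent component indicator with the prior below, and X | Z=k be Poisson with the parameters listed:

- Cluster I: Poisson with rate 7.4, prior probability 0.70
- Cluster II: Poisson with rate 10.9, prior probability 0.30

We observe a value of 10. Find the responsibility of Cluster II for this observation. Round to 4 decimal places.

Apply Bayes' rule: the posterior for each component is proportional to its prior times its likelihood at x.
Evaluate each component's likelihood at the observed value:
  L_I = e^(−7.4)·7.4^10/10! = 0.0829421
  L_II = e^(−10.9)·10.9^10/10! = 0.120418
Prior × likelihood for each component:
  π_I·L_I = 0.70 × 0.0829421 = 0.0580595
  π_II·L_II = 0.30 × 0.120418 = 0.0361255
Marginal: 0.0580595 + 0.0361255 = 0.0941849
P(Cluster II | 10) ≈ 0.3836

0.3836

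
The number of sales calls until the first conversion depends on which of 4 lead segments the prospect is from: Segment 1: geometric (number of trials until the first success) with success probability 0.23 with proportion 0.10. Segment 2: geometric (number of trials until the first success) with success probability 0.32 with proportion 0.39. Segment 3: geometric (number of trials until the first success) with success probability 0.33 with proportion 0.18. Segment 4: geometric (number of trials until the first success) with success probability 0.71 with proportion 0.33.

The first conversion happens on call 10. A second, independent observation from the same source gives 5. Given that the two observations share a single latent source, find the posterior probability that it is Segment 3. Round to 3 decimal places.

0.195

P(component k | x) = π_k·f_k(x) / marginal(x), where marginal(x) = Σ_j π_j·f_j(x).
Since both observations come from the same component, the likelihood for component k is f_k(x₁)·f_k(x₂).
  p_1 = [0.23·(1−0.23)^9 = 0.23·0.0951517 = 0.0218849] × [0.080852] = 0.00176944
  p_2 = [0.32·(1−0.32)^9 = 0.32·0.0310871 = 0.00994787] × [0.0684204] = 0.000680637
  p_3 = [0.33·(1−0.33)^9 = 0.33·0.0272065 = 0.00897816] × [0.0664987] = 0.000597036
  p_4 = [0.71·(1−0.71)^9 = 0.71·1.45071e-05 = 1.03001e-05] × [0.0050217] = 5.17238e-08
Prior × likelihood for each component:
  π_1·p_1 = 0.10 × 0.00176944 = 0.000176944
  π_2·p_2 = 0.39 × 0.000680637 = 0.000265449
  π_3·p_3 = 0.18 × 0.000597036 = 0.000107466
  π_4·p_4 = 0.33 × 5.17238e-08 = 1.70689e-08
Marginal: 0.000176944 + 0.000265449 + 0.000107466 + 1.70689e-08 = 0.000549876
So the posterior for Segment 3 is 0.000107466 / 0.000549876 ≈ 0.195.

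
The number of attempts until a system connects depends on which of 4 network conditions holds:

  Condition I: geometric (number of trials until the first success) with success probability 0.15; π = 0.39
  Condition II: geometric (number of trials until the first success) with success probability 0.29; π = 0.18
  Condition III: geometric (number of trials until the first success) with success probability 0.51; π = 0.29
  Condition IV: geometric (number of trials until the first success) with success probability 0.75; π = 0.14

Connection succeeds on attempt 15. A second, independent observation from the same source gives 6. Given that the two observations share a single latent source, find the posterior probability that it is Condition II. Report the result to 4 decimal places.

0.0534

By Bayes' theorem, P(k | x) = w_k f_k(x) / Σ_j w_j f_j(x).
Since both observations come from the same component, the likelihood for component k is f_k(x₁)·f_k(x₂).
  L_I = [0.0154155] × [0.0665558] = 0.00102599
  L_II = [0.00239892] × [0.0523227] = 0.000125518
  L_III = [2.34593e-05] × [0.0144062] = 3.3796e-07
  L_IV = [2.79397e-09] × [0.000732422] = 2.04636e-12
Multiply by the mixture weights:
  w_I·L_I = 0.39 × 0.00102599 = 0.000400135
  w_II·L_II = 0.18 × 0.000125518 = 2.25932e-05
  w_III·L_III = 0.29 × 3.3796e-07 = 9.80085e-08
  w_IV·L_IV = 0.14 × 2.04636e-12 = 2.86491e-13
Normaliser: 0.000400135 + 2.25932e-05 + 9.80085e-08 + 2.86491e-13 = 0.000422826
P(Condition II | x₁, x₂) ≈ 0.0534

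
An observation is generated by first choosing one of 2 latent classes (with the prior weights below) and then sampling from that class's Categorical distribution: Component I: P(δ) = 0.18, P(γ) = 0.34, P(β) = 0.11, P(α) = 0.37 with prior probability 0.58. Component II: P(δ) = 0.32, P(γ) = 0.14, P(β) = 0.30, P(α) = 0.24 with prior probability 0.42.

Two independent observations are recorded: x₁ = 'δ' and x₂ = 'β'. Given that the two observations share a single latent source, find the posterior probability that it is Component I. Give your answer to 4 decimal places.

0.2217

By Bayes' theorem, P(k | x) = w_k f_k(x) / Σ_j w_j f_j(x).
Since both observations come from the same component, the likelihood for component k is f_k(x₁)·f_k(x₂).
  p_I = [P(δ | comp) = 0.18] × [0.11] = 0.0198
  p_II = [P(δ | comp) = 0.32] × [0.3] = 0.096
Prior × likelihood for each component:
  w_I·p_I = 0.58 × 0.0198 = 0.011484
  w_II·p_II = 0.42 × 0.096 = 0.04032
Sum: 0.011484 + 0.04032 = 0.051804
So the posterior for Component I is 0.011484 / 0.051804 ≈ 0.2217.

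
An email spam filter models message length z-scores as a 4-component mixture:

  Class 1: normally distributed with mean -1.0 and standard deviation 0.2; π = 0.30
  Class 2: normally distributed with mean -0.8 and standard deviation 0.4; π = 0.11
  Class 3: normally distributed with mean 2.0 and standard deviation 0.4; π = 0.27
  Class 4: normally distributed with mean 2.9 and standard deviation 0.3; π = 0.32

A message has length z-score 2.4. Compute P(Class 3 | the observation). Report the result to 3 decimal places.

0.606

Posterior ∝ prior × likelihood, so P(k | x) ∝ π_k f_k(x); normalise over all components.
Component likelihoods at x = 2.4:
  p_1 = 3.50209e-63
  p_2 = 1.26307e-14
  p_3 = 0.604927
  p_4 = 0.33159
Multiply by the mixture weights:
  π_1·p_1 = 0.30 × 3.50209e-63 = 1.05063e-63
  π_2·p_2 = 0.11 × 1.26307e-14 = 1.38937e-15
  π_3·p_3 = 0.27 × 0.604927 = 0.16333
  π_4·p_4 = 0.32 × 0.33159 = 0.106109
Denominator: 1.05063e-63 + 1.38937e-15 + 0.16333 + 0.106109 = 0.269439
P(Class 3 | x) ≈ 0.606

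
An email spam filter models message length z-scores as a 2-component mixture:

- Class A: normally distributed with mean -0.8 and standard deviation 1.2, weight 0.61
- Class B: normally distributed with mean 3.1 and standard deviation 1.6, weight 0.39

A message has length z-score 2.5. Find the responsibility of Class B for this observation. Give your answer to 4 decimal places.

Apply Bayes' rule: the posterior for each component is proportional to its prior times its likelihood at x.
Evaluate each component's likelihood at the observed value:
  f_A = 0.00757797
  f_B = 0.232409
Unnormalised posteriors:
  P(Z=A)·f_A = 0.61 × 0.00757797 = 0.00462256
  P(Z=B)·f_B = 0.39 × 0.232409 = 0.0906397
Denominator: 0.00462256 + 0.0906397 = 0.0952622
P(Class B | 2.5) ≈ 0.9515

0.9515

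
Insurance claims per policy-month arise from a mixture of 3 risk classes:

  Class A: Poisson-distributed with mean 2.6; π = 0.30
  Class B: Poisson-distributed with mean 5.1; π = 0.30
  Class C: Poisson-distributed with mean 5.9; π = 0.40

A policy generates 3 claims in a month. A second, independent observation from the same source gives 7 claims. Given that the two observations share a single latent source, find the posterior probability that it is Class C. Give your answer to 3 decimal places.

The responsibility of component k is w_k f_k(x) divided by Σ_j w_j f_j(x).
Since both observations come from the same component, the likelihood for component k is f_k(x₁)·f_k(x₂).
  L_A = [e^(−2.6)·2.6^3/3! = 0.217572] × [0.0118363] = 0.00257526
  L_B = [e^(−5.1)·5.1^3/3! = 0.13479] × [0.108557] = 0.0146324
  L_C = [e^(−5.9)·5.9^3/3! = 0.0937707] × [0.135268] = 0.0126842
Prior × likelihood for each component:
  w_A·L_A = 0.30 × 0.00257526 = 0.000772577
  w_B·L_B = 0.30 × 0.0146324 = 0.00438973
  w_C·L_C = 0.40 × 0.0126842 = 0.00507368
Evidence: 0.000772577 + 0.00438973 + 0.00507368 = 0.010236
P(Class C | x₁, x₂) ≈ 0.496

0.496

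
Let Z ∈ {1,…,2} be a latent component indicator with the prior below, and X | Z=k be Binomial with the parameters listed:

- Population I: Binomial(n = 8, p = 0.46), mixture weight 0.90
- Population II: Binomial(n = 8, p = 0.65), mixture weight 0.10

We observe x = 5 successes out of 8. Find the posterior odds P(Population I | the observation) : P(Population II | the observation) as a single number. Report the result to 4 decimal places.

Posterior odds = (w_i f_i(x)) / (w_j f_j(x)); the normalising sum cancels.
Binomial probabilities:
  p_I = C(8,5)·0.46^5·0.54^3 = 56·0.0205963·0.157464 = 0.181618
  p_II = C(8,5)·0.65^5·0.35^3 = 56·0.116029·0.042875 = 0.278586
0.163456 / 0.0278586 ≈ 5.8674

5.8674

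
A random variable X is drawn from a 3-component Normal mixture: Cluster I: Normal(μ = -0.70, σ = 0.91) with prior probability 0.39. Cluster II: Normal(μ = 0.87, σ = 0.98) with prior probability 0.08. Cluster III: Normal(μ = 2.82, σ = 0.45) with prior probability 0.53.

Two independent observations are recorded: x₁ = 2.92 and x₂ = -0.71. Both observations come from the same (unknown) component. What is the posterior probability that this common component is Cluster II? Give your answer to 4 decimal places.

0.9366

P(component k | x) = P(Z=k)·f_k(x) / marginal(x), where marginal(x) = Σ_j P(Z=j)·f_j(x).
Since both observations come from the same component, the likelihood for component k is f_k(x₁)·f_k(x₂).
  L_I = [0.000160542] × [0.438372] = 7.03769e-05
  L_II = [0.0456557] × [0.11098] = 0.00506689
  L_III = [0.864917] × [3.85013e-14] = 3.33004e-14
Unnormalised posteriors:
  P(Z=I)·L_I = 0.39 × 7.03769e-05 = 2.7447e-05
  P(Z=II)·L_II = 0.08 × 0.00506689 = 0.000405351
  P(Z=III)·L_III = 0.53 × 3.33004e-14 = 1.76492e-14
Sum: 2.7447e-05 + 0.000405351 + 1.76492e-14 = 0.000432798
So the posterior for Cluster II is 0.000405351 / 0.000432798 ≈ 0.9366.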